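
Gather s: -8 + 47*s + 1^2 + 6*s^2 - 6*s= 6*s^2 + 41*s - 7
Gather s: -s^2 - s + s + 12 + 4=16 - s^2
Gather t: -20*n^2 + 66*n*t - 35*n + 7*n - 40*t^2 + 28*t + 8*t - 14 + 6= -20*n^2 - 28*n - 40*t^2 + t*(66*n + 36) - 8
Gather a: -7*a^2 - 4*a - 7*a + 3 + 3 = -7*a^2 - 11*a + 6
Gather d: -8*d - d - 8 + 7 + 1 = -9*d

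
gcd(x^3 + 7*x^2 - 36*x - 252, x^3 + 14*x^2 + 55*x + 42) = x^2 + 13*x + 42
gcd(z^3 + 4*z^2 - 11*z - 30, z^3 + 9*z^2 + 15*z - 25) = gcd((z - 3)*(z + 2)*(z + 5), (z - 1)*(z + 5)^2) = z + 5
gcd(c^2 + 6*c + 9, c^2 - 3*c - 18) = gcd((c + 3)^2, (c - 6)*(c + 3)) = c + 3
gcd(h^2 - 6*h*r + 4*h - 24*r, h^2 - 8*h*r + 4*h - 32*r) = h + 4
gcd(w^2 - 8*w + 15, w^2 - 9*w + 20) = w - 5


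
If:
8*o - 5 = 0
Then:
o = 5/8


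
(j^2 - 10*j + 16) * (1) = j^2 - 10*j + 16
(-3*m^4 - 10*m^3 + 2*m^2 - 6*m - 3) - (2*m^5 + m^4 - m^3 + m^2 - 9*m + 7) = -2*m^5 - 4*m^4 - 9*m^3 + m^2 + 3*m - 10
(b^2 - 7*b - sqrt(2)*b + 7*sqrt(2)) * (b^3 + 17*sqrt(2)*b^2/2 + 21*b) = b^5 - 7*b^4 + 15*sqrt(2)*b^4/2 - 105*sqrt(2)*b^3/2 + 4*b^3 - 21*sqrt(2)*b^2 - 28*b^2 + 147*sqrt(2)*b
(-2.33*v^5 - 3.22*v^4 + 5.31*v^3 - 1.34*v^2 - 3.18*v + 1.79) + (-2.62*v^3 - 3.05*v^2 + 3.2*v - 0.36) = -2.33*v^5 - 3.22*v^4 + 2.69*v^3 - 4.39*v^2 + 0.02*v + 1.43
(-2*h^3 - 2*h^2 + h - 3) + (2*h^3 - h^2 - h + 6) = 3 - 3*h^2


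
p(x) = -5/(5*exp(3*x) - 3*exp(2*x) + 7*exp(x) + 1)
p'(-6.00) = 0.08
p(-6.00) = -4.91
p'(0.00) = 0.80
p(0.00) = -0.50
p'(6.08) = 0.00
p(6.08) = -0.00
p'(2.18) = 0.00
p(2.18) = -0.00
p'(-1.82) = 1.21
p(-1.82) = -2.41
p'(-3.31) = 0.79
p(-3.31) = -3.99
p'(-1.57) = 1.18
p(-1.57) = -2.11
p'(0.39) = 0.52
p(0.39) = -0.24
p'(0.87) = 0.20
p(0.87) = -0.07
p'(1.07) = 0.12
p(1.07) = -0.04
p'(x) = -5*(-15*exp(3*x) + 6*exp(2*x) - 7*exp(x))/(5*exp(3*x) - 3*exp(2*x) + 7*exp(x) + 1)^2 = (75*exp(2*x) - 30*exp(x) + 35)*exp(x)/(5*exp(3*x) - 3*exp(2*x) + 7*exp(x) + 1)^2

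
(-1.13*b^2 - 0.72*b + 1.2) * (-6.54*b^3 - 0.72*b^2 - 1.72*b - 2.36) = 7.3902*b^5 + 5.5224*b^4 - 5.386*b^3 + 3.0412*b^2 - 0.3648*b - 2.832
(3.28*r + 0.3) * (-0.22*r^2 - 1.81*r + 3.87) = -0.7216*r^3 - 6.0028*r^2 + 12.1506*r + 1.161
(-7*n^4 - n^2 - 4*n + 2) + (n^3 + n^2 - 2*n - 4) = -7*n^4 + n^3 - 6*n - 2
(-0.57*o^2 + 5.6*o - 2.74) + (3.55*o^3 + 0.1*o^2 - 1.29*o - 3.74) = 3.55*o^3 - 0.47*o^2 + 4.31*o - 6.48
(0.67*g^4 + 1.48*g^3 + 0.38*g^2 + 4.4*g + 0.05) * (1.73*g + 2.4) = 1.1591*g^5 + 4.1684*g^4 + 4.2094*g^3 + 8.524*g^2 + 10.6465*g + 0.12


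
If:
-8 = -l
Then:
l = 8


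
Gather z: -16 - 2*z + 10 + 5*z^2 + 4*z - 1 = 5*z^2 + 2*z - 7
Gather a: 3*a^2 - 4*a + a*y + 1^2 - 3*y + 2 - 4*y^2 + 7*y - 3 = 3*a^2 + a*(y - 4) - 4*y^2 + 4*y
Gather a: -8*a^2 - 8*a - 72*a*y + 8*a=-8*a^2 - 72*a*y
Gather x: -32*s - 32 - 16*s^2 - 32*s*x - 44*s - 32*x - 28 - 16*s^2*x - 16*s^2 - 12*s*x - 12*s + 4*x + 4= -32*s^2 - 88*s + x*(-16*s^2 - 44*s - 28) - 56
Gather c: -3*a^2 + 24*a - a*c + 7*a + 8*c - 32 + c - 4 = -3*a^2 + 31*a + c*(9 - a) - 36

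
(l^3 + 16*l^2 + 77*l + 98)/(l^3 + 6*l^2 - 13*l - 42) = (l + 7)/(l - 3)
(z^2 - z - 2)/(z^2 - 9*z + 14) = (z + 1)/(z - 7)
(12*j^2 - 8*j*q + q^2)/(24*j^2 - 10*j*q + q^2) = (-2*j + q)/(-4*j + q)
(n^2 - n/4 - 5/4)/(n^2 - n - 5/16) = 4*(n + 1)/(4*n + 1)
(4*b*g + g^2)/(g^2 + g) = (4*b + g)/(g + 1)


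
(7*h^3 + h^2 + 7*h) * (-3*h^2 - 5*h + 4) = -21*h^5 - 38*h^4 + 2*h^3 - 31*h^2 + 28*h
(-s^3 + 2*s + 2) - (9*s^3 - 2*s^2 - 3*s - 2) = -10*s^3 + 2*s^2 + 5*s + 4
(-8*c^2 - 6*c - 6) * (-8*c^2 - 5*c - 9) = 64*c^4 + 88*c^3 + 150*c^2 + 84*c + 54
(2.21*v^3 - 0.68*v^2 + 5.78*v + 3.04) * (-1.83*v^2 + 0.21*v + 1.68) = -4.0443*v^5 + 1.7085*v^4 - 7.0074*v^3 - 5.4918*v^2 + 10.3488*v + 5.1072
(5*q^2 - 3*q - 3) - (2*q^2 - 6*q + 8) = 3*q^2 + 3*q - 11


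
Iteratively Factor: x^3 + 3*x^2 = (x + 3)*(x^2) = x*(x + 3)*(x)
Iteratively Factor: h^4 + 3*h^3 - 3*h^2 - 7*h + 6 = (h + 3)*(h^3 - 3*h + 2) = (h - 1)*(h + 3)*(h^2 + h - 2) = (h - 1)*(h + 2)*(h + 3)*(h - 1)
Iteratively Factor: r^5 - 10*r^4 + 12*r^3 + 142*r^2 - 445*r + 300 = (r - 5)*(r^4 - 5*r^3 - 13*r^2 + 77*r - 60) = (r - 5)*(r - 3)*(r^3 - 2*r^2 - 19*r + 20) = (r - 5)^2*(r - 3)*(r^2 + 3*r - 4) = (r - 5)^2*(r - 3)*(r + 4)*(r - 1)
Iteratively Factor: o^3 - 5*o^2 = (o - 5)*(o^2) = o*(o - 5)*(o)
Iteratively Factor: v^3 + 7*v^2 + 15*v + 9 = (v + 3)*(v^2 + 4*v + 3) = (v + 3)^2*(v + 1)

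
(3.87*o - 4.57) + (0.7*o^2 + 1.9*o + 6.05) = 0.7*o^2 + 5.77*o + 1.48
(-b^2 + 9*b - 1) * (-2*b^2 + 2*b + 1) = 2*b^4 - 20*b^3 + 19*b^2 + 7*b - 1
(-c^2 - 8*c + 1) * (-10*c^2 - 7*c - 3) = 10*c^4 + 87*c^3 + 49*c^2 + 17*c - 3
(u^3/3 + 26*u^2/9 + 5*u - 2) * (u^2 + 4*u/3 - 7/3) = u^5/3 + 10*u^4/3 + 218*u^3/27 - 56*u^2/27 - 43*u/3 + 14/3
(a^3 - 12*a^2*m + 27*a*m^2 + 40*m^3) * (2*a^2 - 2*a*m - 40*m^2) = 2*a^5 - 26*a^4*m + 38*a^3*m^2 + 506*a^2*m^3 - 1160*a*m^4 - 1600*m^5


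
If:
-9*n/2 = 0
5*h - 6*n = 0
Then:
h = 0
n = 0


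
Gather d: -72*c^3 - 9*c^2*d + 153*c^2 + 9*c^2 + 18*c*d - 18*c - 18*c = -72*c^3 + 162*c^2 - 36*c + d*(-9*c^2 + 18*c)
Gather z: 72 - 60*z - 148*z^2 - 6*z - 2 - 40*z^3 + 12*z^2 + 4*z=-40*z^3 - 136*z^2 - 62*z + 70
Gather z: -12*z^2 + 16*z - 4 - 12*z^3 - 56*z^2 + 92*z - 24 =-12*z^3 - 68*z^2 + 108*z - 28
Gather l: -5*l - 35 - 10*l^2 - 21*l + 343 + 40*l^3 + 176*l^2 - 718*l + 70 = 40*l^3 + 166*l^2 - 744*l + 378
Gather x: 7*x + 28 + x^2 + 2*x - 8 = x^2 + 9*x + 20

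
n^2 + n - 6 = (n - 2)*(n + 3)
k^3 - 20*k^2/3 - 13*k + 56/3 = (k - 8)*(k - 1)*(k + 7/3)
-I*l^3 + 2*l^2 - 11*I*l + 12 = (l - 3*I)*(l + 4*I)*(-I*l + 1)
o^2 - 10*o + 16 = (o - 8)*(o - 2)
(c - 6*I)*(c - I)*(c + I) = c^3 - 6*I*c^2 + c - 6*I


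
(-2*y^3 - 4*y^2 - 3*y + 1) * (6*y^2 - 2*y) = -12*y^5 - 20*y^4 - 10*y^3 + 12*y^2 - 2*y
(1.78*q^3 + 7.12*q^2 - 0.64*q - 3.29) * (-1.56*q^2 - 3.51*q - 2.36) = -2.7768*q^5 - 17.355*q^4 - 28.1936*q^3 - 9.4244*q^2 + 13.0583*q + 7.7644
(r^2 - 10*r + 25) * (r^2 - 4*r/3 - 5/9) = r^4 - 34*r^3/3 + 340*r^2/9 - 250*r/9 - 125/9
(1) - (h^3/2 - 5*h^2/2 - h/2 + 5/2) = -h^3/2 + 5*h^2/2 + h/2 - 3/2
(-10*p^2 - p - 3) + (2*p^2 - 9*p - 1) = -8*p^2 - 10*p - 4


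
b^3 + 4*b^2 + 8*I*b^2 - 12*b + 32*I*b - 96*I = (b - 2)*(b + 6)*(b + 8*I)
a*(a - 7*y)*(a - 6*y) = a^3 - 13*a^2*y + 42*a*y^2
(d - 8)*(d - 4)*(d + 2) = d^3 - 10*d^2 + 8*d + 64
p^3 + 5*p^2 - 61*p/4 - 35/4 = (p - 5/2)*(p + 1/2)*(p + 7)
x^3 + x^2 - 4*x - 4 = (x - 2)*(x + 1)*(x + 2)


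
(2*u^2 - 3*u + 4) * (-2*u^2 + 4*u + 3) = -4*u^4 + 14*u^3 - 14*u^2 + 7*u + 12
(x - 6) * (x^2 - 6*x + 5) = x^3 - 12*x^2 + 41*x - 30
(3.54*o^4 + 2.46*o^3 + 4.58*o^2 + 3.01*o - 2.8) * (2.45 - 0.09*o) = -0.3186*o^5 + 8.4516*o^4 + 5.6148*o^3 + 10.9501*o^2 + 7.6265*o - 6.86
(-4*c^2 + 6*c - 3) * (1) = -4*c^2 + 6*c - 3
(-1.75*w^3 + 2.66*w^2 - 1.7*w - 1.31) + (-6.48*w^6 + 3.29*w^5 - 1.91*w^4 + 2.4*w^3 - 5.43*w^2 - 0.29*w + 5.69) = -6.48*w^6 + 3.29*w^5 - 1.91*w^4 + 0.65*w^3 - 2.77*w^2 - 1.99*w + 4.38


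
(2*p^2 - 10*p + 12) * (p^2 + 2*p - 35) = 2*p^4 - 6*p^3 - 78*p^2 + 374*p - 420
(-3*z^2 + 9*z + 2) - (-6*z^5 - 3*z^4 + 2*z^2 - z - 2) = 6*z^5 + 3*z^4 - 5*z^2 + 10*z + 4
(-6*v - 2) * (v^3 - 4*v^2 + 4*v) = -6*v^4 + 22*v^3 - 16*v^2 - 8*v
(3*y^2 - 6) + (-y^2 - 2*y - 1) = 2*y^2 - 2*y - 7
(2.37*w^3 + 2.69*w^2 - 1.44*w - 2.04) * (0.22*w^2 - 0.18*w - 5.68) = 0.5214*w^5 + 0.1652*w^4 - 14.2626*w^3 - 15.4688*w^2 + 8.5464*w + 11.5872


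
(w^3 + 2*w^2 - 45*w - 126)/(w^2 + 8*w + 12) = (w^2 - 4*w - 21)/(w + 2)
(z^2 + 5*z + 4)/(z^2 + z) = (z + 4)/z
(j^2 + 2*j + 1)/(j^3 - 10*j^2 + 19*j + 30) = (j + 1)/(j^2 - 11*j + 30)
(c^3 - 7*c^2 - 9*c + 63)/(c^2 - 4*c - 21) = c - 3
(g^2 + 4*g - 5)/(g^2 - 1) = (g + 5)/(g + 1)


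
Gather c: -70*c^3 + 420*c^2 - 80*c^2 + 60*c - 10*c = -70*c^3 + 340*c^2 + 50*c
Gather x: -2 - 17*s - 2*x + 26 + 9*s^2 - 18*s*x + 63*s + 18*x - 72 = 9*s^2 + 46*s + x*(16 - 18*s) - 48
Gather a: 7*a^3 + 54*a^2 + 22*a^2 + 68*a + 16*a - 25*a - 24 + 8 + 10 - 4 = 7*a^3 + 76*a^2 + 59*a - 10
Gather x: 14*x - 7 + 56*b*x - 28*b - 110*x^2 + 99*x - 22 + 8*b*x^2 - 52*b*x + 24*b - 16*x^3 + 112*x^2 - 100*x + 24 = -4*b - 16*x^3 + x^2*(8*b + 2) + x*(4*b + 13) - 5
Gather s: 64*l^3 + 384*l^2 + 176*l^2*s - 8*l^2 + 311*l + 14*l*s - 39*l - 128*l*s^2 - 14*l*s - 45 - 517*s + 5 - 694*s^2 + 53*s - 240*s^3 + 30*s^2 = 64*l^3 + 376*l^2 + 272*l - 240*s^3 + s^2*(-128*l - 664) + s*(176*l^2 - 464) - 40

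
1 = 1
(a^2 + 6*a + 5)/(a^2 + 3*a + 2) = (a + 5)/(a + 2)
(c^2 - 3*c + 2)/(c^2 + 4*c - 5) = (c - 2)/(c + 5)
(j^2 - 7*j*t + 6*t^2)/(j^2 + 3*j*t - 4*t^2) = (j - 6*t)/(j + 4*t)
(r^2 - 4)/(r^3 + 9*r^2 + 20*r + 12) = (r - 2)/(r^2 + 7*r + 6)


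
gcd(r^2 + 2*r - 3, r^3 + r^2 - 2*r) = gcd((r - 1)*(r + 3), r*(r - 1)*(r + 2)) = r - 1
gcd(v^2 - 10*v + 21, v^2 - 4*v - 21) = v - 7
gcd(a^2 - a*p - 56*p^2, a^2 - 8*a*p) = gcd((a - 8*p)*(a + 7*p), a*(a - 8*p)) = -a + 8*p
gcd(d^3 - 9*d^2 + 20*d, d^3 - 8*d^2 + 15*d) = d^2 - 5*d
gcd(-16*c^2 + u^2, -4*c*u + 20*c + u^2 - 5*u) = -4*c + u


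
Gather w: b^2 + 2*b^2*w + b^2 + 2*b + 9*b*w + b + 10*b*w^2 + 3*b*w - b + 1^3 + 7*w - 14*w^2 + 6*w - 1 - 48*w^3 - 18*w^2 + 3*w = 2*b^2 + 2*b - 48*w^3 + w^2*(10*b - 32) + w*(2*b^2 + 12*b + 16)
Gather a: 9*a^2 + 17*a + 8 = 9*a^2 + 17*a + 8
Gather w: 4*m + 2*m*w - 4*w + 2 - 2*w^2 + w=4*m - 2*w^2 + w*(2*m - 3) + 2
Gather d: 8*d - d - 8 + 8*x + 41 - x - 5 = 7*d + 7*x + 28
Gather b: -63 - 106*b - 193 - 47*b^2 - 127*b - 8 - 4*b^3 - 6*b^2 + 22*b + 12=-4*b^3 - 53*b^2 - 211*b - 252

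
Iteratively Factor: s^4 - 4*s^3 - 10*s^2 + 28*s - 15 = (s - 1)*(s^3 - 3*s^2 - 13*s + 15) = (s - 1)^2*(s^2 - 2*s - 15) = (s - 5)*(s - 1)^2*(s + 3)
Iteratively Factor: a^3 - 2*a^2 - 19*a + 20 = (a + 4)*(a^2 - 6*a + 5) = (a - 5)*(a + 4)*(a - 1)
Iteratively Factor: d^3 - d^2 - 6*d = (d)*(d^2 - d - 6) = d*(d - 3)*(d + 2)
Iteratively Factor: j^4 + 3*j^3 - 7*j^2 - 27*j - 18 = (j + 2)*(j^3 + j^2 - 9*j - 9) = (j - 3)*(j + 2)*(j^2 + 4*j + 3) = (j - 3)*(j + 2)*(j + 3)*(j + 1)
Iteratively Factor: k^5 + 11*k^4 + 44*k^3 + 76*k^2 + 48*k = (k + 3)*(k^4 + 8*k^3 + 20*k^2 + 16*k) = (k + 3)*(k + 4)*(k^3 + 4*k^2 + 4*k) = (k + 2)*(k + 3)*(k + 4)*(k^2 + 2*k) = (k + 2)^2*(k + 3)*(k + 4)*(k)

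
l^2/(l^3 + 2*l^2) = 1/(l + 2)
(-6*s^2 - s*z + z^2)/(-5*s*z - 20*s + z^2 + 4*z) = (6*s^2 + s*z - z^2)/(5*s*z + 20*s - z^2 - 4*z)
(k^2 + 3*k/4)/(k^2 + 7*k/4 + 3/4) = k/(k + 1)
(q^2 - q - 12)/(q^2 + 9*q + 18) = (q - 4)/(q + 6)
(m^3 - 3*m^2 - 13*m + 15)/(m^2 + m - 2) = (m^2 - 2*m - 15)/(m + 2)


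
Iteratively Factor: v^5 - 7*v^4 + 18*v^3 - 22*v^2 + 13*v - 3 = (v - 1)*(v^4 - 6*v^3 + 12*v^2 - 10*v + 3) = (v - 1)^2*(v^3 - 5*v^2 + 7*v - 3) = (v - 1)^3*(v^2 - 4*v + 3) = (v - 3)*(v - 1)^3*(v - 1)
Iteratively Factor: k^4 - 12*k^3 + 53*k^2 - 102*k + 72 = (k - 3)*(k^3 - 9*k^2 + 26*k - 24) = (k - 3)^2*(k^2 - 6*k + 8) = (k - 4)*(k - 3)^2*(k - 2)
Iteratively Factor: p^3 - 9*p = (p - 3)*(p^2 + 3*p) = p*(p - 3)*(p + 3)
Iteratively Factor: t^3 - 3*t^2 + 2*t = (t - 2)*(t^2 - t) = t*(t - 2)*(t - 1)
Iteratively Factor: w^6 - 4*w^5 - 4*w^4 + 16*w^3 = (w)*(w^5 - 4*w^4 - 4*w^3 + 16*w^2) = w*(w + 2)*(w^4 - 6*w^3 + 8*w^2) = w^2*(w + 2)*(w^3 - 6*w^2 + 8*w) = w^2*(w - 4)*(w + 2)*(w^2 - 2*w) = w^3*(w - 4)*(w + 2)*(w - 2)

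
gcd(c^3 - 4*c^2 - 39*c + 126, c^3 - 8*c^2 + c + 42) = c^2 - 10*c + 21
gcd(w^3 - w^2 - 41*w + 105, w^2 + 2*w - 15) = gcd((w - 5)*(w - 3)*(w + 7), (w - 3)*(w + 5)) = w - 3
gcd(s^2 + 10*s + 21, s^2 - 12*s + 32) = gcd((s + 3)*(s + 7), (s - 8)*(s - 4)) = 1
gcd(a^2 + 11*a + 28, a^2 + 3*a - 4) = a + 4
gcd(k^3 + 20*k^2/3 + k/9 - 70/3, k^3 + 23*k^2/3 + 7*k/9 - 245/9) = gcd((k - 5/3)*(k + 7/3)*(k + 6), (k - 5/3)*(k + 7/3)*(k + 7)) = k^2 + 2*k/3 - 35/9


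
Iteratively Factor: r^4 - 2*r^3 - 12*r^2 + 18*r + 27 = (r + 1)*(r^3 - 3*r^2 - 9*r + 27) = (r - 3)*(r + 1)*(r^2 - 9) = (r - 3)^2*(r + 1)*(r + 3)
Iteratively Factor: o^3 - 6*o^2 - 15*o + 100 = (o + 4)*(o^2 - 10*o + 25) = (o - 5)*(o + 4)*(o - 5)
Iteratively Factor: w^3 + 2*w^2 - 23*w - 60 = (w + 4)*(w^2 - 2*w - 15) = (w + 3)*(w + 4)*(w - 5)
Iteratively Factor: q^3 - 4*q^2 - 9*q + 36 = (q - 4)*(q^2 - 9) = (q - 4)*(q + 3)*(q - 3)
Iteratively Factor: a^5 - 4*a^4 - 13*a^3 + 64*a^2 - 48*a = (a - 1)*(a^4 - 3*a^3 - 16*a^2 + 48*a) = (a - 1)*(a + 4)*(a^3 - 7*a^2 + 12*a) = (a - 3)*(a - 1)*(a + 4)*(a^2 - 4*a) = (a - 4)*(a - 3)*(a - 1)*(a + 4)*(a)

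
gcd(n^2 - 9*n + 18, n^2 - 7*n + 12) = n - 3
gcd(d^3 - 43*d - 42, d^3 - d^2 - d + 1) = d + 1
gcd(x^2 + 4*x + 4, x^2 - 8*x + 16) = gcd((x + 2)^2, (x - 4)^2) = 1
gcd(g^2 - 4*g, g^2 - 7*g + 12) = g - 4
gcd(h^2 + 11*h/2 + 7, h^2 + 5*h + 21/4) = h + 7/2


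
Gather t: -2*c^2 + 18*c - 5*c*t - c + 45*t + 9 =-2*c^2 + 17*c + t*(45 - 5*c) + 9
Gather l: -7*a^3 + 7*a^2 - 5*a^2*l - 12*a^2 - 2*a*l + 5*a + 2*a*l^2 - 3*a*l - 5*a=-7*a^3 - 5*a^2 + 2*a*l^2 + l*(-5*a^2 - 5*a)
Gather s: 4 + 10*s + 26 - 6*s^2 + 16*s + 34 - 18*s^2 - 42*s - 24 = -24*s^2 - 16*s + 40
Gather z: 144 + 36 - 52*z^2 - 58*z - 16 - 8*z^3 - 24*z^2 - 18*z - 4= -8*z^3 - 76*z^2 - 76*z + 160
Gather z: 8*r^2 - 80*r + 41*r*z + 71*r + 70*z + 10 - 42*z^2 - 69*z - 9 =8*r^2 - 9*r - 42*z^2 + z*(41*r + 1) + 1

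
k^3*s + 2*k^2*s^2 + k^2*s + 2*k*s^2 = k*(k + 2*s)*(k*s + s)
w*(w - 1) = w^2 - w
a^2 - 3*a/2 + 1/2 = (a - 1)*(a - 1/2)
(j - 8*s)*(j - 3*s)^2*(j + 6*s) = j^4 - 8*j^3*s - 27*j^2*s^2 + 270*j*s^3 - 432*s^4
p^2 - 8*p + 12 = (p - 6)*(p - 2)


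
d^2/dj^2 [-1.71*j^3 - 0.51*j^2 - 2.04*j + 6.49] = -10.26*j - 1.02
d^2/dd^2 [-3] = 0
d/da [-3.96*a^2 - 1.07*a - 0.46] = -7.92*a - 1.07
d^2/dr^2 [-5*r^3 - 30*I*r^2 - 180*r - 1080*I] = -30*r - 60*I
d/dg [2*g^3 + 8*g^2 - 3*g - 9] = 6*g^2 + 16*g - 3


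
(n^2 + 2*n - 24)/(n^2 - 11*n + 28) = (n + 6)/(n - 7)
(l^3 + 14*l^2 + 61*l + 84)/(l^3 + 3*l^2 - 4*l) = (l^2 + 10*l + 21)/(l*(l - 1))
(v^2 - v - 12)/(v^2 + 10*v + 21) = (v - 4)/(v + 7)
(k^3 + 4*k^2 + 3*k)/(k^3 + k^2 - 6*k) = (k + 1)/(k - 2)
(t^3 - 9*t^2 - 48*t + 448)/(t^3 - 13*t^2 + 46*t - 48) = (t^2 - t - 56)/(t^2 - 5*t + 6)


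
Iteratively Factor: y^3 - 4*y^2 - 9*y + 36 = (y - 3)*(y^2 - y - 12) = (y - 3)*(y + 3)*(y - 4)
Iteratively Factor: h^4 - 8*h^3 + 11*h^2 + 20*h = (h)*(h^3 - 8*h^2 + 11*h + 20) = h*(h - 5)*(h^2 - 3*h - 4) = h*(h - 5)*(h + 1)*(h - 4)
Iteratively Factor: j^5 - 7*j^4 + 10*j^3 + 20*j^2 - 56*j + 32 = (j + 2)*(j^4 - 9*j^3 + 28*j^2 - 36*j + 16) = (j - 2)*(j + 2)*(j^3 - 7*j^2 + 14*j - 8) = (j - 2)^2*(j + 2)*(j^2 - 5*j + 4) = (j - 4)*(j - 2)^2*(j + 2)*(j - 1)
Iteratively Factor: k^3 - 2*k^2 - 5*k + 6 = (k + 2)*(k^2 - 4*k + 3) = (k - 1)*(k + 2)*(k - 3)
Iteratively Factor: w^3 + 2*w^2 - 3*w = (w)*(w^2 + 2*w - 3) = w*(w + 3)*(w - 1)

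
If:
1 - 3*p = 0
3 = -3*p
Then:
No Solution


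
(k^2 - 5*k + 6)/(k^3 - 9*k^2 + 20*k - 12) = (k - 3)/(k^2 - 7*k + 6)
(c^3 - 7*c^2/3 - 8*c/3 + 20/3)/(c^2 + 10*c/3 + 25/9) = 3*(c^2 - 4*c + 4)/(3*c + 5)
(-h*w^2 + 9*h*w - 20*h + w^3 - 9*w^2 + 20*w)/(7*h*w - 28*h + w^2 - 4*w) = (-h*w + 5*h + w^2 - 5*w)/(7*h + w)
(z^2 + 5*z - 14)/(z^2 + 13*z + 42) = (z - 2)/(z + 6)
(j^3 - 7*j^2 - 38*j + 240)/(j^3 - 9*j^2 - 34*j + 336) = (j - 5)/(j - 7)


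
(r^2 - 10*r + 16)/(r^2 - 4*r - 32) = (r - 2)/(r + 4)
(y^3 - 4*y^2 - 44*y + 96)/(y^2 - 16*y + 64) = (y^2 + 4*y - 12)/(y - 8)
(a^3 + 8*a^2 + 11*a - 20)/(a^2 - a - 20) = (a^2 + 4*a - 5)/(a - 5)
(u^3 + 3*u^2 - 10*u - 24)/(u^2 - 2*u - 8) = (u^2 + u - 12)/(u - 4)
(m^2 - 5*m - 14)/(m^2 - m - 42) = (m + 2)/(m + 6)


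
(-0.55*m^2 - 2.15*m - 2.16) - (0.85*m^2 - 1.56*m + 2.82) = -1.4*m^2 - 0.59*m - 4.98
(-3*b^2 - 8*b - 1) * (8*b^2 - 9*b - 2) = -24*b^4 - 37*b^3 + 70*b^2 + 25*b + 2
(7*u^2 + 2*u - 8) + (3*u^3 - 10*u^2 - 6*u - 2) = 3*u^3 - 3*u^2 - 4*u - 10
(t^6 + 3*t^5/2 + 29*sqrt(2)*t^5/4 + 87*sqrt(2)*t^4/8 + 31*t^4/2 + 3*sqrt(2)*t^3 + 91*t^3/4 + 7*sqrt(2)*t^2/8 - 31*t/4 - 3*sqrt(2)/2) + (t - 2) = t^6 + 3*t^5/2 + 29*sqrt(2)*t^5/4 + 87*sqrt(2)*t^4/8 + 31*t^4/2 + 3*sqrt(2)*t^3 + 91*t^3/4 + 7*sqrt(2)*t^2/8 - 27*t/4 - 3*sqrt(2)/2 - 2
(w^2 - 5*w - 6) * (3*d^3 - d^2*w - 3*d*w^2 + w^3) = 3*d^3*w^2 - 15*d^3*w - 18*d^3 - d^2*w^3 + 5*d^2*w^2 + 6*d^2*w - 3*d*w^4 + 15*d*w^3 + 18*d*w^2 + w^5 - 5*w^4 - 6*w^3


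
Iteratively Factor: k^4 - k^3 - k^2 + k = (k)*(k^3 - k^2 - k + 1) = k*(k - 1)*(k^2 - 1) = k*(k - 1)*(k + 1)*(k - 1)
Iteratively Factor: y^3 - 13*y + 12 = (y - 3)*(y^2 + 3*y - 4) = (y - 3)*(y + 4)*(y - 1)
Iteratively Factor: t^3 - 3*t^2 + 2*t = (t)*(t^2 - 3*t + 2) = t*(t - 1)*(t - 2)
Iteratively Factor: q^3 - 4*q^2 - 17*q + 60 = (q - 3)*(q^2 - q - 20) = (q - 3)*(q + 4)*(q - 5)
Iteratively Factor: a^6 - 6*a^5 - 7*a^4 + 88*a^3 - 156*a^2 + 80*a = (a - 2)*(a^5 - 4*a^4 - 15*a^3 + 58*a^2 - 40*a) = a*(a - 2)*(a^4 - 4*a^3 - 15*a^2 + 58*a - 40) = a*(a - 2)*(a + 4)*(a^3 - 8*a^2 + 17*a - 10) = a*(a - 2)^2*(a + 4)*(a^2 - 6*a + 5) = a*(a - 5)*(a - 2)^2*(a + 4)*(a - 1)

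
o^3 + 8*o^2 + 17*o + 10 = (o + 1)*(o + 2)*(o + 5)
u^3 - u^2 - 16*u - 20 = (u - 5)*(u + 2)^2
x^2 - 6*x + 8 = (x - 4)*(x - 2)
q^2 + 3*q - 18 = (q - 3)*(q + 6)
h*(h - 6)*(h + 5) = h^3 - h^2 - 30*h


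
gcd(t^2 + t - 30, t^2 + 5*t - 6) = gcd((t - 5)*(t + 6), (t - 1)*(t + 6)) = t + 6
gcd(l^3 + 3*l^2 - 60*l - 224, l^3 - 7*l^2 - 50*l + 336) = l^2 - l - 56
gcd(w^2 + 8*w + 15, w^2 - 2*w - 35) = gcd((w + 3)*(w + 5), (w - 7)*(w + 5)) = w + 5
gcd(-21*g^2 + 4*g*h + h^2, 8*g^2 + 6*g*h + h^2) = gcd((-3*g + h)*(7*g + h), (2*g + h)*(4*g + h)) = 1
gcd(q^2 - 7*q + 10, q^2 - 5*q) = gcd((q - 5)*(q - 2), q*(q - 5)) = q - 5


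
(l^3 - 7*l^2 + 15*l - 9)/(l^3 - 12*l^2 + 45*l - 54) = (l - 1)/(l - 6)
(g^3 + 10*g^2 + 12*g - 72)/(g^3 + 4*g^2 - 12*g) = (g + 6)/g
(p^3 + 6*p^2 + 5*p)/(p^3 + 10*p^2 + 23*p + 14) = p*(p + 5)/(p^2 + 9*p + 14)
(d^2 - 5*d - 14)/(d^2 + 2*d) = (d - 7)/d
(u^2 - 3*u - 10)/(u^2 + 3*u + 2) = (u - 5)/(u + 1)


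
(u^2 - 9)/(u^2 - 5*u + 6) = (u + 3)/(u - 2)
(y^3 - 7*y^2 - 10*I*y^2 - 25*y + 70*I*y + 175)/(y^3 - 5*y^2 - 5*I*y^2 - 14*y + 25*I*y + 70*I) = (y - 5*I)/(y + 2)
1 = 1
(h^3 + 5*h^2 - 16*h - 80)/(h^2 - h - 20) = (h^2 + h - 20)/(h - 5)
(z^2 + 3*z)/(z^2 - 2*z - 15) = z/(z - 5)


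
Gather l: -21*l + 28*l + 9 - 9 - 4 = 7*l - 4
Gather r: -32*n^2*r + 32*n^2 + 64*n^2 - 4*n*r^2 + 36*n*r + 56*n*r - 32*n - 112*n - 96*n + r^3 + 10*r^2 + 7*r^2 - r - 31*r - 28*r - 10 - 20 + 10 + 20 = 96*n^2 - 240*n + r^3 + r^2*(17 - 4*n) + r*(-32*n^2 + 92*n - 60)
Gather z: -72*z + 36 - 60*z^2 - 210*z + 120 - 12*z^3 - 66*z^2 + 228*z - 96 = -12*z^3 - 126*z^2 - 54*z + 60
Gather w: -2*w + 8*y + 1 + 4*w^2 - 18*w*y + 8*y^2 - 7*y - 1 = 4*w^2 + w*(-18*y - 2) + 8*y^2 + y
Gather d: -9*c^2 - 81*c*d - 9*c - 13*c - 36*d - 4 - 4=-9*c^2 - 22*c + d*(-81*c - 36) - 8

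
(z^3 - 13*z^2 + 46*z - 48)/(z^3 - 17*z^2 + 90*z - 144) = (z - 2)/(z - 6)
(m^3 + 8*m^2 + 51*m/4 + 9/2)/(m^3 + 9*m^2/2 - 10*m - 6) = (m + 3/2)/(m - 2)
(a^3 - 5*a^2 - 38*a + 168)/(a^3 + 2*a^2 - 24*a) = (a - 7)/a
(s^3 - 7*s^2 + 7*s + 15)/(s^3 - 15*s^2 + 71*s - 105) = (s + 1)/(s - 7)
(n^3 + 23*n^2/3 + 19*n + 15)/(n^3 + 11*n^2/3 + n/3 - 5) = (n + 3)/(n - 1)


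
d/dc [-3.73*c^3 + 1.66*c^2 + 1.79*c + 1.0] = -11.19*c^2 + 3.32*c + 1.79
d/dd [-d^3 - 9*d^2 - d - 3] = -3*d^2 - 18*d - 1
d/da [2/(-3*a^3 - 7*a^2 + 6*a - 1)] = 2*(9*a^2 + 14*a - 6)/(3*a^3 + 7*a^2 - 6*a + 1)^2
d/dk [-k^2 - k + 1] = -2*k - 1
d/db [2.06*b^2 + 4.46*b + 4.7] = 4.12*b + 4.46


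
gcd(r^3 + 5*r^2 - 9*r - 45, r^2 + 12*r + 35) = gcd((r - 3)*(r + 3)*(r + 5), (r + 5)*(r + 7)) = r + 5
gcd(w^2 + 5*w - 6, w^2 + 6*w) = w + 6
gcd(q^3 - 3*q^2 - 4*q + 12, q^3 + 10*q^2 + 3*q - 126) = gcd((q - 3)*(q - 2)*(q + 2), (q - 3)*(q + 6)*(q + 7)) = q - 3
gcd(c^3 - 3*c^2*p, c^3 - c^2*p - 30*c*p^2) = c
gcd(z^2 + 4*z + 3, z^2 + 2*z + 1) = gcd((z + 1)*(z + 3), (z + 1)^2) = z + 1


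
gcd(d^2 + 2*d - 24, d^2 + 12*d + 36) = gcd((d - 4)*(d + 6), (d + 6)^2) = d + 6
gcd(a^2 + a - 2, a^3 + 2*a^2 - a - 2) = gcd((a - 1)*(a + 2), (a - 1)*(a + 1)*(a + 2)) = a^2 + a - 2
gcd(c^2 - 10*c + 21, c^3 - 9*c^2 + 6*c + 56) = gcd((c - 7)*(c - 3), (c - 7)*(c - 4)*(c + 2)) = c - 7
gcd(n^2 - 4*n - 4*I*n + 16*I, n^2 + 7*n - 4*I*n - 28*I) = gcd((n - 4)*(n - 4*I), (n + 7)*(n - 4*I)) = n - 4*I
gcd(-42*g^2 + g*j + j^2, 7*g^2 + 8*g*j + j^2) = 7*g + j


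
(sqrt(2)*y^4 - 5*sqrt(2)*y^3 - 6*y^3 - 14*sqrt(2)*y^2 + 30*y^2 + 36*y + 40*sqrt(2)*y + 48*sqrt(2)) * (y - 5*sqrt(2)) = sqrt(2)*y^5 - 16*y^4 - 5*sqrt(2)*y^4 + 16*sqrt(2)*y^3 + 80*y^3 - 110*sqrt(2)*y^2 + 176*y^2 - 400*y - 132*sqrt(2)*y - 480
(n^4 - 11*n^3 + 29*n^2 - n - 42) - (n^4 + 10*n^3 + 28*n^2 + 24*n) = -21*n^3 + n^2 - 25*n - 42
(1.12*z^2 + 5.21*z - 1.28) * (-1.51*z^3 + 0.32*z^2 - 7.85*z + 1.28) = -1.6912*z^5 - 7.5087*z^4 - 5.192*z^3 - 39.8745*z^2 + 16.7168*z - 1.6384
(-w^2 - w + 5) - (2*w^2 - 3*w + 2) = -3*w^2 + 2*w + 3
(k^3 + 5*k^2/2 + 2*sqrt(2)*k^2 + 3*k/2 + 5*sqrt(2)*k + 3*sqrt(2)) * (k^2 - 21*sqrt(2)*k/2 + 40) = k^5 - 17*sqrt(2)*k^4/2 + 5*k^4/2 - 85*sqrt(2)*k^3/4 - k^3/2 - 5*k^2 + 269*sqrt(2)*k^2/4 - 3*k + 200*sqrt(2)*k + 120*sqrt(2)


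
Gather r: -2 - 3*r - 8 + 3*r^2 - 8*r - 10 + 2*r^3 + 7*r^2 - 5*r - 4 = 2*r^3 + 10*r^2 - 16*r - 24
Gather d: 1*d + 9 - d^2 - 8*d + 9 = -d^2 - 7*d + 18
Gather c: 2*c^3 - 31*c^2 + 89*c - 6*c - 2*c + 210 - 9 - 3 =2*c^3 - 31*c^2 + 81*c + 198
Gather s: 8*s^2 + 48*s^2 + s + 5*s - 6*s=56*s^2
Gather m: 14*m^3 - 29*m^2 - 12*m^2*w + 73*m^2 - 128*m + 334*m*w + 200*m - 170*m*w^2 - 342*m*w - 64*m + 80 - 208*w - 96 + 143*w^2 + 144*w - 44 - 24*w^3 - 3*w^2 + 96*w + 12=14*m^3 + m^2*(44 - 12*w) + m*(-170*w^2 - 8*w + 8) - 24*w^3 + 140*w^2 + 32*w - 48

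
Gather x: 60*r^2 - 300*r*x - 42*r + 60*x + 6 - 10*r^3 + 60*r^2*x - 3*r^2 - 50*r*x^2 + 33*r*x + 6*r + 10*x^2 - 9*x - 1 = -10*r^3 + 57*r^2 - 36*r + x^2*(10 - 50*r) + x*(60*r^2 - 267*r + 51) + 5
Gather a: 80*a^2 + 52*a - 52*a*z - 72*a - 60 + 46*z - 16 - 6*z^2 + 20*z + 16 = 80*a^2 + a*(-52*z - 20) - 6*z^2 + 66*z - 60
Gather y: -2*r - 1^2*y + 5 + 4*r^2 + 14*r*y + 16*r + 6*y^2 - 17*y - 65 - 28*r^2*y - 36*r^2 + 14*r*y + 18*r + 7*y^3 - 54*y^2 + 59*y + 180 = -32*r^2 + 32*r + 7*y^3 - 48*y^2 + y*(-28*r^2 + 28*r + 41) + 120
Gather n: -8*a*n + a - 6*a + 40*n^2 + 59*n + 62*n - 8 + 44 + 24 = -5*a + 40*n^2 + n*(121 - 8*a) + 60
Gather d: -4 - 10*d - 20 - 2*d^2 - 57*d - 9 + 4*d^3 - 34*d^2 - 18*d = 4*d^3 - 36*d^2 - 85*d - 33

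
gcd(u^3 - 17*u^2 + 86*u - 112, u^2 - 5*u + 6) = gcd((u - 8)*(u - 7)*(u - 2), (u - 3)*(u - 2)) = u - 2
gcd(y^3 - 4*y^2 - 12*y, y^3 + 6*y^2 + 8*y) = y^2 + 2*y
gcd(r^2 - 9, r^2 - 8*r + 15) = r - 3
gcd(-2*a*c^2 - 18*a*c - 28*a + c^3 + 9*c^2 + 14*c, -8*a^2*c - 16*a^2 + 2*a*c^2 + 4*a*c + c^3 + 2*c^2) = 2*a*c + 4*a - c^2 - 2*c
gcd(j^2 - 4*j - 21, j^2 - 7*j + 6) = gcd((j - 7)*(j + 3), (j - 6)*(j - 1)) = 1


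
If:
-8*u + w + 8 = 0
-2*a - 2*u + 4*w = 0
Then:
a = 15*w/8 - 1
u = w/8 + 1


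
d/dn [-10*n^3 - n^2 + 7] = 2*n*(-15*n - 1)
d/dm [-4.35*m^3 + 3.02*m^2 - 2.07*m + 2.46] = -13.05*m^2 + 6.04*m - 2.07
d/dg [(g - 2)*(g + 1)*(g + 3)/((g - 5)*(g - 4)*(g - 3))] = 2*(-7*g^4 + 52*g^3 - 64*g^2 - 192*g + 291)/(g^6 - 24*g^5 + 238*g^4 - 1248*g^3 + 3649*g^2 - 5640*g + 3600)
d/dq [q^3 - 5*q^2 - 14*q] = 3*q^2 - 10*q - 14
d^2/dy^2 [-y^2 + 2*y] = -2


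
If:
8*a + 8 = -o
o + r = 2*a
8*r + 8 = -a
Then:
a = -8/9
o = -8/9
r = -8/9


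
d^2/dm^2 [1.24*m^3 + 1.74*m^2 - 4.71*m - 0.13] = 7.44*m + 3.48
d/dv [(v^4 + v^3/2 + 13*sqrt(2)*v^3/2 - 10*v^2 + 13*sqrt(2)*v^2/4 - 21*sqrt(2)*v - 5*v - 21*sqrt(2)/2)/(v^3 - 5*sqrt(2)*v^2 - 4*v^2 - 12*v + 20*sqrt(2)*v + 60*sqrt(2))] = (4*v^6 - 40*sqrt(2)*v^5 - 32*v^5 - 372*v^4 + 113*sqrt(2)*v^4 + 584*sqrt(2)*v^3 + 2072*v^3 - 906*sqrt(2)*v^2 + 9440*v^2 - 5136*sqrt(2)*v + 2280*v - 8400 - 1704*sqrt(2))/(4*(v^6 - 10*sqrt(2)*v^5 - 8*v^5 + 42*v^4 + 80*sqrt(2)*v^4 - 304*v^3 + 80*sqrt(2)*v^3 - 960*sqrt(2)*v^2 - 256*v^2 - 1440*sqrt(2)*v + 4800*v + 7200))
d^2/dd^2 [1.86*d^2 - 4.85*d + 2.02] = 3.72000000000000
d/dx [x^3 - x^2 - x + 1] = 3*x^2 - 2*x - 1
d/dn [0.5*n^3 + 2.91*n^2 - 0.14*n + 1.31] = 1.5*n^2 + 5.82*n - 0.14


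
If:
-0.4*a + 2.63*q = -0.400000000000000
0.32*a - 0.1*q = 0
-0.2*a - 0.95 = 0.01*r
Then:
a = -0.05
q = -0.16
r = -94.00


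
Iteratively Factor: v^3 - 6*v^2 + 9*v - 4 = (v - 4)*(v^2 - 2*v + 1) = (v - 4)*(v - 1)*(v - 1)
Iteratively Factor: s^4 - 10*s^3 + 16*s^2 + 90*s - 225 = (s - 3)*(s^3 - 7*s^2 - 5*s + 75) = (s - 5)*(s - 3)*(s^2 - 2*s - 15) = (s - 5)*(s - 3)*(s + 3)*(s - 5)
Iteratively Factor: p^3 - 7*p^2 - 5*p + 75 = (p - 5)*(p^2 - 2*p - 15) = (p - 5)*(p + 3)*(p - 5)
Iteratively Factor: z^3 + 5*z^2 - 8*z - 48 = (z - 3)*(z^2 + 8*z + 16) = (z - 3)*(z + 4)*(z + 4)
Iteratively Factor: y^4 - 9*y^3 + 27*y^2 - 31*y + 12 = (y - 4)*(y^3 - 5*y^2 + 7*y - 3) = (y - 4)*(y - 1)*(y^2 - 4*y + 3) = (y - 4)*(y - 1)^2*(y - 3)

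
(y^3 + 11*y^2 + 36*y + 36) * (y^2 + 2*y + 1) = y^5 + 13*y^4 + 59*y^3 + 119*y^2 + 108*y + 36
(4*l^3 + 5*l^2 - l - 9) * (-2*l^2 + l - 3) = -8*l^5 - 6*l^4 - 5*l^3 + 2*l^2 - 6*l + 27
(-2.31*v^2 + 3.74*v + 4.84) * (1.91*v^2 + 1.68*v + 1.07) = -4.4121*v^4 + 3.2626*v^3 + 13.0559*v^2 + 12.133*v + 5.1788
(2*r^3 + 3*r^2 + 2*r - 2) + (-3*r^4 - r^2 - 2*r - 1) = -3*r^4 + 2*r^3 + 2*r^2 - 3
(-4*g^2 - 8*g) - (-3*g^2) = -g^2 - 8*g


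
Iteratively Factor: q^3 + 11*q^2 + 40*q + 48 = (q + 4)*(q^2 + 7*q + 12) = (q + 4)^2*(q + 3)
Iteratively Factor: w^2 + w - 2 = (w + 2)*(w - 1)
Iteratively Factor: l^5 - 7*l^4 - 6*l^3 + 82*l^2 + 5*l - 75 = (l - 5)*(l^4 - 2*l^3 - 16*l^2 + 2*l + 15) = (l - 5)*(l + 3)*(l^3 - 5*l^2 - l + 5) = (l - 5)*(l - 1)*(l + 3)*(l^2 - 4*l - 5) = (l - 5)*(l - 1)*(l + 1)*(l + 3)*(l - 5)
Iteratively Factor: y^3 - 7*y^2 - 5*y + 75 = (y - 5)*(y^2 - 2*y - 15) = (y - 5)^2*(y + 3)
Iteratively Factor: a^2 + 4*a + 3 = (a + 3)*(a + 1)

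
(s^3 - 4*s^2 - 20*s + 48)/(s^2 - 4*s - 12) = (s^2 + 2*s - 8)/(s + 2)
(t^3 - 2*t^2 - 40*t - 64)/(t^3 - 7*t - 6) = (t^2 - 4*t - 32)/(t^2 - 2*t - 3)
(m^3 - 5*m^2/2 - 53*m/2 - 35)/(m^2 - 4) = (2*m^2 - 9*m - 35)/(2*(m - 2))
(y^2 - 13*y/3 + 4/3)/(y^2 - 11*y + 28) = (y - 1/3)/(y - 7)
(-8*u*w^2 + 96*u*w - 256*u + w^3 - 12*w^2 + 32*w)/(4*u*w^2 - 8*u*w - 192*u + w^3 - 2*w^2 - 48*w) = (-8*u*w + 32*u + w^2 - 4*w)/(4*u*w + 24*u + w^2 + 6*w)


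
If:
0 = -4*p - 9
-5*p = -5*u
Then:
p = -9/4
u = -9/4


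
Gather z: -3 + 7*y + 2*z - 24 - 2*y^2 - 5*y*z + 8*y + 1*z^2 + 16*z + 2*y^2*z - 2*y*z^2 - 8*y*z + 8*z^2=-2*y^2 + 15*y + z^2*(9 - 2*y) + z*(2*y^2 - 13*y + 18) - 27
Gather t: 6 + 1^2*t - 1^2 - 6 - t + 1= 0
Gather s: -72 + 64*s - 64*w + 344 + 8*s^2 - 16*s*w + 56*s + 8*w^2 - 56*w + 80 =8*s^2 + s*(120 - 16*w) + 8*w^2 - 120*w + 352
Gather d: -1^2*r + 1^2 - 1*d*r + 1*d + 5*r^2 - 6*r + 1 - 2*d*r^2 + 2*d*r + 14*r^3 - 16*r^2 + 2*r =d*(-2*r^2 + r + 1) + 14*r^3 - 11*r^2 - 5*r + 2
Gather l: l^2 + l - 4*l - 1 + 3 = l^2 - 3*l + 2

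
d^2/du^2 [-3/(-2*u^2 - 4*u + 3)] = 12*(-2*u^2 - 4*u + 8*(u + 1)^2 + 3)/(2*u^2 + 4*u - 3)^3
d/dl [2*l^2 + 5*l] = 4*l + 5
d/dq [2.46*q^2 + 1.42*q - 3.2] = 4.92*q + 1.42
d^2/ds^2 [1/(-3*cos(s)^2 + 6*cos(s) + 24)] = (-8*sin(s)^4 + 76*sin(s)^2 + 17*cos(s) + 3*cos(3*s) - 20)/(6*(sin(s)^2 + 2*cos(s) + 7)^3)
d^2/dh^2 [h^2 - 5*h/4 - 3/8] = 2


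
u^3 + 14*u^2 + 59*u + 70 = (u + 2)*(u + 5)*(u + 7)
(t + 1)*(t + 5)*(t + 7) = t^3 + 13*t^2 + 47*t + 35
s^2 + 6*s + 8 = (s + 2)*(s + 4)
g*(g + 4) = g^2 + 4*g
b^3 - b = b*(b - 1)*(b + 1)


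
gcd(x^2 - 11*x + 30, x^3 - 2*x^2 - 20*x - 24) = x - 6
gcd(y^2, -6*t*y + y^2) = y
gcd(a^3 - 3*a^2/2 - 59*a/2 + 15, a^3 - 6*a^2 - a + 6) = a - 6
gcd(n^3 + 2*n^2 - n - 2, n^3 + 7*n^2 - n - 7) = n^2 - 1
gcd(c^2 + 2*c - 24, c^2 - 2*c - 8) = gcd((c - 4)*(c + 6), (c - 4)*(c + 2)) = c - 4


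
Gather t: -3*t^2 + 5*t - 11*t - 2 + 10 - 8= -3*t^2 - 6*t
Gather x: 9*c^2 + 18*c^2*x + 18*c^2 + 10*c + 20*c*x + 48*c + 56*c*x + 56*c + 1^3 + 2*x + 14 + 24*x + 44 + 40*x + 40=27*c^2 + 114*c + x*(18*c^2 + 76*c + 66) + 99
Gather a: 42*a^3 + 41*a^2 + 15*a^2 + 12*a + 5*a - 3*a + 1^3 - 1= 42*a^3 + 56*a^2 + 14*a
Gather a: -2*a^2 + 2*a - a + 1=-2*a^2 + a + 1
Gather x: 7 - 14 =-7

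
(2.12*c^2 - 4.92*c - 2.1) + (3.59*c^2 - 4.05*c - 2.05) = 5.71*c^2 - 8.97*c - 4.15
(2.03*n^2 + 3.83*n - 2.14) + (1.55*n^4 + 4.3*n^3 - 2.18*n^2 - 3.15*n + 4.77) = 1.55*n^4 + 4.3*n^3 - 0.15*n^2 + 0.68*n + 2.63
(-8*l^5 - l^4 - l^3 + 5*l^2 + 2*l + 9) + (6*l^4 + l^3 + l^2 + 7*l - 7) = -8*l^5 + 5*l^4 + 6*l^2 + 9*l + 2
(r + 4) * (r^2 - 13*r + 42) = r^3 - 9*r^2 - 10*r + 168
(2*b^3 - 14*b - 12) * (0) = 0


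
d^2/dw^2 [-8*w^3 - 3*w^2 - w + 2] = -48*w - 6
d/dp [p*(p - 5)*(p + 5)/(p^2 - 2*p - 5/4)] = 4*(4*p^4 - 16*p^3 + 85*p^2 + 125)/(16*p^4 - 64*p^3 + 24*p^2 + 80*p + 25)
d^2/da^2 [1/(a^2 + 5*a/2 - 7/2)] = 4*(-4*a^2 - 10*a + (4*a + 5)^2 + 14)/(2*a^2 + 5*a - 7)^3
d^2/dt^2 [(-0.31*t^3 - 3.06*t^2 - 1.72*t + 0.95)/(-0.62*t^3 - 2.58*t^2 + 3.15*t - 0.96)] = (1.360776*t^6 + 7.59958800000001*t^5 + 45.7686479999999*t^4 + 34.1576220000001*t^3 - 90.192996*t^2 + 25.87014*t + 1.895922)/(0.238328*t^9 + 2.975256*t^8 + 8.748324*t^7 - 11.951856*t^6 - 35.233434*t^5 + 84.721302*t^4 - 76.353219*t^3 + 35.709984*t^2 - 8.70912*t + 0.884736)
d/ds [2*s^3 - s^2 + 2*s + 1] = 6*s^2 - 2*s + 2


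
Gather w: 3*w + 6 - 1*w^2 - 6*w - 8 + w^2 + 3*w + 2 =0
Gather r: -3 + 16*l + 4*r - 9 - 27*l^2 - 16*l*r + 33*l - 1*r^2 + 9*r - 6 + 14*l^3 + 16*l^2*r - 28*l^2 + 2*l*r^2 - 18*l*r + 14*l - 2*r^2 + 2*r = 14*l^3 - 55*l^2 + 63*l + r^2*(2*l - 3) + r*(16*l^2 - 34*l + 15) - 18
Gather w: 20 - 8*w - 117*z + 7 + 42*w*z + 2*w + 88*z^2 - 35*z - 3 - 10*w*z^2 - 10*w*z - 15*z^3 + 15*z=w*(-10*z^2 + 32*z - 6) - 15*z^3 + 88*z^2 - 137*z + 24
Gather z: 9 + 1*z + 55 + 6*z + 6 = 7*z + 70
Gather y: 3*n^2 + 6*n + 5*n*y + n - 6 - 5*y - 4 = 3*n^2 + 7*n + y*(5*n - 5) - 10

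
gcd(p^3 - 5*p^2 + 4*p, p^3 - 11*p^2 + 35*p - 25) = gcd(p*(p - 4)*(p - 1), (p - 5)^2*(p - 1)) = p - 1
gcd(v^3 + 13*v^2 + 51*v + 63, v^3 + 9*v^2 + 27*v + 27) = v^2 + 6*v + 9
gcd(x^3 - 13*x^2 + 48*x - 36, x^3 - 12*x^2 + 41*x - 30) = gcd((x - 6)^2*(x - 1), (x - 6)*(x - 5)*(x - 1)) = x^2 - 7*x + 6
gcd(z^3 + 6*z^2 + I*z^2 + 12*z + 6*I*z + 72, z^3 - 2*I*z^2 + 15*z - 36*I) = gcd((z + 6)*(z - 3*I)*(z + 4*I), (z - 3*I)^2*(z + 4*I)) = z^2 + I*z + 12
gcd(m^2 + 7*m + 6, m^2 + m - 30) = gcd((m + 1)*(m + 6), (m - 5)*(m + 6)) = m + 6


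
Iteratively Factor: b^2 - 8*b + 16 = (b - 4)*(b - 4)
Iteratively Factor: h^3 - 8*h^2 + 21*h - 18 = (h - 3)*(h^2 - 5*h + 6) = (h - 3)^2*(h - 2)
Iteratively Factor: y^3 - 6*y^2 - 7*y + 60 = (y - 5)*(y^2 - y - 12) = (y - 5)*(y + 3)*(y - 4)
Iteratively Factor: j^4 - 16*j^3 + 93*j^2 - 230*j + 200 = (j - 4)*(j^3 - 12*j^2 + 45*j - 50) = (j - 5)*(j - 4)*(j^2 - 7*j + 10) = (j - 5)^2*(j - 4)*(j - 2)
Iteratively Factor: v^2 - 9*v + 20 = (v - 4)*(v - 5)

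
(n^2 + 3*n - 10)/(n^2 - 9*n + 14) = (n + 5)/(n - 7)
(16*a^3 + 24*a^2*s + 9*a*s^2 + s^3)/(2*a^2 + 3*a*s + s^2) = (16*a^2 + 8*a*s + s^2)/(2*a + s)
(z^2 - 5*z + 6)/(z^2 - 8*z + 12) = (z - 3)/(z - 6)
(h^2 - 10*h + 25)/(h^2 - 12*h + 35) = (h - 5)/(h - 7)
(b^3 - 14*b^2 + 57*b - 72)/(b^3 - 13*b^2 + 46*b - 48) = (b - 3)/(b - 2)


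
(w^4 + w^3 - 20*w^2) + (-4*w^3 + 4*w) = w^4 - 3*w^3 - 20*w^2 + 4*w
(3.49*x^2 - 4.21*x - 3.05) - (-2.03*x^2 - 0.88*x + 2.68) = 5.52*x^2 - 3.33*x - 5.73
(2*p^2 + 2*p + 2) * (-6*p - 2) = -12*p^3 - 16*p^2 - 16*p - 4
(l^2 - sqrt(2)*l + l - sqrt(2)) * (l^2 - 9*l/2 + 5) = l^4 - 7*l^3/2 - sqrt(2)*l^3 + l^2/2 + 7*sqrt(2)*l^2/2 - sqrt(2)*l/2 + 5*l - 5*sqrt(2)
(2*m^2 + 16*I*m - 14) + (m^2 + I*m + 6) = 3*m^2 + 17*I*m - 8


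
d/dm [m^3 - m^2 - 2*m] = 3*m^2 - 2*m - 2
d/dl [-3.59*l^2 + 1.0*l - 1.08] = 1.0 - 7.18*l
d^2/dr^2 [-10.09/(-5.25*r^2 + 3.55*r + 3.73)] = (556.21125*r^2 - 376.10475*r - 10.09*(10.5*r - 3.55)*(21.0*r - 7.1) - 395.17485)/(-5.25*r^2 + 3.55*r + 3.73)^3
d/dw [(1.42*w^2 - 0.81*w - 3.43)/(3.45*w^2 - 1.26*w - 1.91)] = (1.0053*w^2 + 18.2426*w - 2.7747)/(11.9025*w^4 - 8.694*w^3 - 11.5914*w^2 + 4.8132*w + 3.6481)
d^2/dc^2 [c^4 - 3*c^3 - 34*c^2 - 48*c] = 12*c^2 - 18*c - 68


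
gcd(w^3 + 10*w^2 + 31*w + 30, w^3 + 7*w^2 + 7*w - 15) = w^2 + 8*w + 15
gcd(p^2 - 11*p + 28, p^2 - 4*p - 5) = 1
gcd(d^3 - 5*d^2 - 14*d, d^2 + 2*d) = d^2 + 2*d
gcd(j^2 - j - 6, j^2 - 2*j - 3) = j - 3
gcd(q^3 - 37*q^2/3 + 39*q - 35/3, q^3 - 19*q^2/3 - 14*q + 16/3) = q - 1/3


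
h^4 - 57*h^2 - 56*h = h*(h - 8)*(h + 1)*(h + 7)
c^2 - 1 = (c - 1)*(c + 1)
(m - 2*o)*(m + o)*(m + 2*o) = m^3 + m^2*o - 4*m*o^2 - 4*o^3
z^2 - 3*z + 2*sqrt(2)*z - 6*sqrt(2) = (z - 3)*(z + 2*sqrt(2))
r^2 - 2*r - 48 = (r - 8)*(r + 6)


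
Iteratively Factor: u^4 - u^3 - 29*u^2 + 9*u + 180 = (u - 5)*(u^3 + 4*u^2 - 9*u - 36) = (u - 5)*(u - 3)*(u^2 + 7*u + 12) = (u - 5)*(u - 3)*(u + 3)*(u + 4)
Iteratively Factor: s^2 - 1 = (s + 1)*(s - 1)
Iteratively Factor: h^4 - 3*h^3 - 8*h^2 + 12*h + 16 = (h - 2)*(h^3 - h^2 - 10*h - 8) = (h - 2)*(h + 2)*(h^2 - 3*h - 4) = (h - 4)*(h - 2)*(h + 2)*(h + 1)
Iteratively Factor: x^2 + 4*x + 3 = (x + 1)*(x + 3)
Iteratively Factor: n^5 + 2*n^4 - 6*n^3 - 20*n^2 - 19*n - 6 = (n + 1)*(n^4 + n^3 - 7*n^2 - 13*n - 6) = (n + 1)^2*(n^3 - 7*n - 6) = (n - 3)*(n + 1)^2*(n^2 + 3*n + 2) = (n - 3)*(n + 1)^2*(n + 2)*(n + 1)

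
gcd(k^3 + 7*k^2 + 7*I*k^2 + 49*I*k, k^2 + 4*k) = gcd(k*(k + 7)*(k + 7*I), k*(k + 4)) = k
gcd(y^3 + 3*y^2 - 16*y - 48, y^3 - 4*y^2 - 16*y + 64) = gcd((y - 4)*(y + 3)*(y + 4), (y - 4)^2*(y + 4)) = y^2 - 16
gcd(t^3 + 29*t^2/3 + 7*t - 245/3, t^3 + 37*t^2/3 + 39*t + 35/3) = t^2 + 12*t + 35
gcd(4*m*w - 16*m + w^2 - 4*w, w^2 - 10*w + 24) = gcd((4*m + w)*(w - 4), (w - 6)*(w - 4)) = w - 4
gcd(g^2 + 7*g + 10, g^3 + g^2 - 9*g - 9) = 1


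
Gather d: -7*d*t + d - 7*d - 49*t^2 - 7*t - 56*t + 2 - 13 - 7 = d*(-7*t - 6) - 49*t^2 - 63*t - 18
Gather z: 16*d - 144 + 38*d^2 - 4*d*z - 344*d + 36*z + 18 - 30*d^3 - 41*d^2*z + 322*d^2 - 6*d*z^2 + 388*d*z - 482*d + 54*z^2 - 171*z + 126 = -30*d^3 + 360*d^2 - 810*d + z^2*(54 - 6*d) + z*(-41*d^2 + 384*d - 135)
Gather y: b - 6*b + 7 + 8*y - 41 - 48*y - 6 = -5*b - 40*y - 40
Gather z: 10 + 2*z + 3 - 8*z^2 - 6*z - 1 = -8*z^2 - 4*z + 12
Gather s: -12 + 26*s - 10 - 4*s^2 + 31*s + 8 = -4*s^2 + 57*s - 14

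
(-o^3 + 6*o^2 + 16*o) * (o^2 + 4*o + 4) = -o^5 + 2*o^4 + 36*o^3 + 88*o^2 + 64*o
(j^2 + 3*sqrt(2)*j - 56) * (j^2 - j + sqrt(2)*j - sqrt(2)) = j^4 - j^3 + 4*sqrt(2)*j^3 - 50*j^2 - 4*sqrt(2)*j^2 - 56*sqrt(2)*j + 50*j + 56*sqrt(2)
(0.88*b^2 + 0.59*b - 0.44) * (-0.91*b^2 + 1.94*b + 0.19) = -0.8008*b^4 + 1.1703*b^3 + 1.7122*b^2 - 0.7415*b - 0.0836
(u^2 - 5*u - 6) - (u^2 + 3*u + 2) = -8*u - 8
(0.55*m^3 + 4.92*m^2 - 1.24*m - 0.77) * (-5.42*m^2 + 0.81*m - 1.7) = -2.981*m^5 - 26.2209*m^4 + 9.771*m^3 - 5.195*m^2 + 1.4843*m + 1.309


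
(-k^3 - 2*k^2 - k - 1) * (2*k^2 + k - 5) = -2*k^5 - 5*k^4 + k^3 + 7*k^2 + 4*k + 5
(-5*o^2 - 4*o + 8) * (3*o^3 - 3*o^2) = -15*o^5 + 3*o^4 + 36*o^3 - 24*o^2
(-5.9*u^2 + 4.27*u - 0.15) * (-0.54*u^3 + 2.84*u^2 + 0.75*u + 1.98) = 3.186*u^5 - 19.0618*u^4 + 7.7828*u^3 - 8.9055*u^2 + 8.3421*u - 0.297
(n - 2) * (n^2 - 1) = n^3 - 2*n^2 - n + 2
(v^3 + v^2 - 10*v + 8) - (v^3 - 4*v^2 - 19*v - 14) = 5*v^2 + 9*v + 22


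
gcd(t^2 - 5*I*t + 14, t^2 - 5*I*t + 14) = t^2 - 5*I*t + 14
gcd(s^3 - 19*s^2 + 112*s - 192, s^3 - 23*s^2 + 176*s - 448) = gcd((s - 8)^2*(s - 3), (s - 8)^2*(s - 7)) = s^2 - 16*s + 64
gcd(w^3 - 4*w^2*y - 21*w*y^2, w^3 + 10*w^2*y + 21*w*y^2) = w^2 + 3*w*y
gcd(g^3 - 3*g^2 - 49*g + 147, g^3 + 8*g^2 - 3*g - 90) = g - 3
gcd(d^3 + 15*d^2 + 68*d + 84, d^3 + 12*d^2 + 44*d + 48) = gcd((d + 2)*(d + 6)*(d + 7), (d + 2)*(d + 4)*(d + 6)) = d^2 + 8*d + 12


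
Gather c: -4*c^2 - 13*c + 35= -4*c^2 - 13*c + 35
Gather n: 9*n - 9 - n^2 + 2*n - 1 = -n^2 + 11*n - 10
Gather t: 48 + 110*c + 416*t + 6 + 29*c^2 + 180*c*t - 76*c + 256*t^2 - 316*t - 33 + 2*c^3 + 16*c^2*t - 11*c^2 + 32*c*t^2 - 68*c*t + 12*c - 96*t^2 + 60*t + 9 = 2*c^3 + 18*c^2 + 46*c + t^2*(32*c + 160) + t*(16*c^2 + 112*c + 160) + 30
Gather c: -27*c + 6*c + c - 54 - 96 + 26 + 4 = -20*c - 120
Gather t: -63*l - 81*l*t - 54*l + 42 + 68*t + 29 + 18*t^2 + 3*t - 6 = -117*l + 18*t^2 + t*(71 - 81*l) + 65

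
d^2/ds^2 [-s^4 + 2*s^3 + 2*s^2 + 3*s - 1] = -12*s^2 + 12*s + 4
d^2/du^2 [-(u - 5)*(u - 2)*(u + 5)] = 4 - 6*u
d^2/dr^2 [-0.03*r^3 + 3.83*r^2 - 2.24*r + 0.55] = 7.66 - 0.18*r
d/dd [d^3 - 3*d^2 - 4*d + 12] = 3*d^2 - 6*d - 4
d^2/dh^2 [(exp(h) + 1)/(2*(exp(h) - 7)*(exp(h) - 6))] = (exp(4*h) + 17*exp(3*h) - 291*exp(2*h) + 547*exp(h) + 2310)*exp(h)/(2*(exp(6*h) - 39*exp(5*h) + 633*exp(4*h) - 5473*exp(3*h) + 26586*exp(2*h) - 68796*exp(h) + 74088))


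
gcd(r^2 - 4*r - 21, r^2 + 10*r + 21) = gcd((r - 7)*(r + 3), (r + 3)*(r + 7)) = r + 3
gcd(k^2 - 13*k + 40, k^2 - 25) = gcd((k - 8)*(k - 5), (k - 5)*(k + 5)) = k - 5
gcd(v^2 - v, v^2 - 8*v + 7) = v - 1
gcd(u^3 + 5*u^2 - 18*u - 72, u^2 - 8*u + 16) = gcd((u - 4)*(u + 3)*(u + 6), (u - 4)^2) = u - 4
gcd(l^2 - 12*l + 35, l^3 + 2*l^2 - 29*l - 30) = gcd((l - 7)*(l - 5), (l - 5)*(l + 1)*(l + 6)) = l - 5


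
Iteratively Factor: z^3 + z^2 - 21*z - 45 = (z + 3)*(z^2 - 2*z - 15) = (z + 3)^2*(z - 5)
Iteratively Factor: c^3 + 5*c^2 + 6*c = (c)*(c^2 + 5*c + 6) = c*(c + 3)*(c + 2)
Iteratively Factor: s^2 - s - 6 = (s - 3)*(s + 2)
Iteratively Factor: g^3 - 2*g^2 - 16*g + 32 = (g - 2)*(g^2 - 16) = (g - 2)*(g + 4)*(g - 4)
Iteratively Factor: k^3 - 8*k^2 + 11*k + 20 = (k + 1)*(k^2 - 9*k + 20) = (k - 5)*(k + 1)*(k - 4)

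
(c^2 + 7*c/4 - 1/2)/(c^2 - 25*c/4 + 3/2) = (c + 2)/(c - 6)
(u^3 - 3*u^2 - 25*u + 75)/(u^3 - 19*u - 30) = (u^2 + 2*u - 15)/(u^2 + 5*u + 6)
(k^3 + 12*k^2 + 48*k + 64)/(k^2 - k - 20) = (k^2 + 8*k + 16)/(k - 5)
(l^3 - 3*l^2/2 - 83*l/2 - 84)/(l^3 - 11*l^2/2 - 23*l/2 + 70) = (l^2 - 5*l - 24)/(l^2 - 9*l + 20)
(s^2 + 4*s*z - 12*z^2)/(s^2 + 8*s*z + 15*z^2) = (s^2 + 4*s*z - 12*z^2)/(s^2 + 8*s*z + 15*z^2)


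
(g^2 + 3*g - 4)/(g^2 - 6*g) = (g^2 + 3*g - 4)/(g*(g - 6))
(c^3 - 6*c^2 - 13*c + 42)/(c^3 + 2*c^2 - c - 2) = (c^3 - 6*c^2 - 13*c + 42)/(c^3 + 2*c^2 - c - 2)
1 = 1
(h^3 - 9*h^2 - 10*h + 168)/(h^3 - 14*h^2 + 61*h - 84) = (h^2 - 2*h - 24)/(h^2 - 7*h + 12)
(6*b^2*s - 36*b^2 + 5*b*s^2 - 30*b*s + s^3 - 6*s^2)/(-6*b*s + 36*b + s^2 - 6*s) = (6*b^2 + 5*b*s + s^2)/(-6*b + s)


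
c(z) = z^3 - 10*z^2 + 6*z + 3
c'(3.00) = -27.00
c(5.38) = -98.44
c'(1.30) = -14.93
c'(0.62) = -5.25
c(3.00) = -42.00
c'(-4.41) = 152.54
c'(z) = 3*z^2 - 20*z + 6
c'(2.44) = -24.94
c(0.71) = 2.58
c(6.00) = -105.00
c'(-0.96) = 27.96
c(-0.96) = -12.86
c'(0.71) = -6.69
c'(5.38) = -14.77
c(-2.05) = -59.94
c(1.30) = -3.90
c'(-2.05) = 59.61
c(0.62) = 3.11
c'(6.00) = -6.00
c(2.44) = -27.37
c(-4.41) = -303.71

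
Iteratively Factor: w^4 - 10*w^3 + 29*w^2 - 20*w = (w - 5)*(w^3 - 5*w^2 + 4*w) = (w - 5)*(w - 1)*(w^2 - 4*w) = (w - 5)*(w - 4)*(w - 1)*(w)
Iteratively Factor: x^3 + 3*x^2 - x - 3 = (x + 3)*(x^2 - 1) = (x - 1)*(x + 3)*(x + 1)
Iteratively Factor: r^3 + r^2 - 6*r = (r + 3)*(r^2 - 2*r) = (r - 2)*(r + 3)*(r)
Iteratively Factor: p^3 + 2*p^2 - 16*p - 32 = (p - 4)*(p^2 + 6*p + 8) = (p - 4)*(p + 2)*(p + 4)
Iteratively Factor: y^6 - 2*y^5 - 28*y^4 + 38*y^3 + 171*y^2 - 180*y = (y - 3)*(y^5 + y^4 - 25*y^3 - 37*y^2 + 60*y) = y*(y - 3)*(y^4 + y^3 - 25*y^2 - 37*y + 60) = y*(y - 3)*(y - 1)*(y^3 + 2*y^2 - 23*y - 60) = y*(y - 3)*(y - 1)*(y + 4)*(y^2 - 2*y - 15) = y*(y - 3)*(y - 1)*(y + 3)*(y + 4)*(y - 5)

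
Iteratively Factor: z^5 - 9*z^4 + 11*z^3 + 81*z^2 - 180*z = (z - 3)*(z^4 - 6*z^3 - 7*z^2 + 60*z) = (z - 3)*(z + 3)*(z^3 - 9*z^2 + 20*z) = z*(z - 3)*(z + 3)*(z^2 - 9*z + 20) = z*(z - 5)*(z - 3)*(z + 3)*(z - 4)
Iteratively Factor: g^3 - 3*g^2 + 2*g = (g)*(g^2 - 3*g + 2) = g*(g - 2)*(g - 1)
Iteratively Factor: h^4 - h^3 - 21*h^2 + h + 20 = (h + 4)*(h^3 - 5*h^2 - h + 5) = (h - 1)*(h + 4)*(h^2 - 4*h - 5) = (h - 1)*(h + 1)*(h + 4)*(h - 5)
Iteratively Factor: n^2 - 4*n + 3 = (n - 1)*(n - 3)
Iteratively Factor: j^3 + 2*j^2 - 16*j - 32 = (j - 4)*(j^2 + 6*j + 8) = (j - 4)*(j + 4)*(j + 2)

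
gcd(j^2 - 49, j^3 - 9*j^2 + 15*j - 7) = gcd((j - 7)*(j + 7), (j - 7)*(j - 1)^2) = j - 7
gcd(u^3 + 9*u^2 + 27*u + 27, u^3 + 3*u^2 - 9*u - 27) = u^2 + 6*u + 9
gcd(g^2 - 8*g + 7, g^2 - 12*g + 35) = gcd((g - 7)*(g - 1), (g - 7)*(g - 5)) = g - 7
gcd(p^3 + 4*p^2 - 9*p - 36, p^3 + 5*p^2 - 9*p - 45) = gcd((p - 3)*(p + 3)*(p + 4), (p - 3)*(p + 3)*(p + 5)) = p^2 - 9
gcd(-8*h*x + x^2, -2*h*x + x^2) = x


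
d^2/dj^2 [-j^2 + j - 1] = -2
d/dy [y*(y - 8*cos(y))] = 8*y*sin(y) + 2*y - 8*cos(y)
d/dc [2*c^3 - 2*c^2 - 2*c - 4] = 6*c^2 - 4*c - 2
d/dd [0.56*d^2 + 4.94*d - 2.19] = 1.12*d + 4.94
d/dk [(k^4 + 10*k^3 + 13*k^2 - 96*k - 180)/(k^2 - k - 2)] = (2*k^5 + 7*k^4 - 28*k^3 + 23*k^2 + 308*k + 12)/(k^4 - 2*k^3 - 3*k^2 + 4*k + 4)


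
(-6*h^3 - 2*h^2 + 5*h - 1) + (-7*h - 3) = -6*h^3 - 2*h^2 - 2*h - 4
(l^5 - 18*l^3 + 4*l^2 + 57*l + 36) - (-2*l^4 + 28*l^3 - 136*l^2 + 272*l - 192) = l^5 + 2*l^4 - 46*l^3 + 140*l^2 - 215*l + 228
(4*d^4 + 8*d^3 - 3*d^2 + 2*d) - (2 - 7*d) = 4*d^4 + 8*d^3 - 3*d^2 + 9*d - 2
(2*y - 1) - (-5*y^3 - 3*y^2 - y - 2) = 5*y^3 + 3*y^2 + 3*y + 1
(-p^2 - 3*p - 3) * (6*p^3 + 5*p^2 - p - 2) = -6*p^5 - 23*p^4 - 32*p^3 - 10*p^2 + 9*p + 6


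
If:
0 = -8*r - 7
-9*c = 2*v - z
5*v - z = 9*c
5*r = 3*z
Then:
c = -5/72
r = -7/8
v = -5/12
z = -35/24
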